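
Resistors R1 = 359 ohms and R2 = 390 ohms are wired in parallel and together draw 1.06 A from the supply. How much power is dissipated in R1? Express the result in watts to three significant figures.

Only the total current is stated, so first find the parallel equivalent to get the voltage across the combination.
1/R_eq = 1/359 + 1/390 ⇒ R_eq = 186.9 Ω
V = I_total × R_eq = 1.060 × 186.9 = 198.1 V
P_R1 = V² / R1 = (198.1)² / 359 = 109.4 W

109 W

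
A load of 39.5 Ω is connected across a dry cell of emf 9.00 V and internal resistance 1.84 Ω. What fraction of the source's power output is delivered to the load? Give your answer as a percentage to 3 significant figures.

95.5 %

The source delivers εI, of which I²R reaches the load and I²r is lost; since I is common, η = R/(R+r).
η = R / (R + r) = 39.5 / (39.5 + 1.84) = 0.9555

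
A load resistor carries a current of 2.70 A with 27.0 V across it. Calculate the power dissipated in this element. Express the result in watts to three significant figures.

Both the voltage across and the current through the element are known, so P = V I applies directly.
P = 27.0 V × 2.700 A = 72.90 W

72.9 W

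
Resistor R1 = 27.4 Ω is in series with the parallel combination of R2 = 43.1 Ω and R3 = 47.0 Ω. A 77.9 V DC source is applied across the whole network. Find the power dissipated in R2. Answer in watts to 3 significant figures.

Reduce the parallel pair to R_p first; the network is then a simple series string.
R_p = (43.1×47.0)/(43.1+47.0) = 22.48 Ω
R_total = 27.4 + 22.48 = 49.88 Ω
I = V / R_total = 77.9 / 49.88 = 1.562 A
Voltage across the parallel pair: V_p = I × R_p = 1.562 × 22.48 = 35.11 V
R2 sees V_p directly, so P = V_p² / R2.
P_R2 = (35.11)² / 43.1 = 28.60 W

28.6 W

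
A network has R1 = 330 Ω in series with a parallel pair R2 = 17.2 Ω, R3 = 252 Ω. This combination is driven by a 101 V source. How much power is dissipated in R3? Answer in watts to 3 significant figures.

First combine the parallel branches into one equivalent R_p, then R1 + R_p is a series pair.
R_p = (17.2×252)/(17.2+252) = 16.10 Ω
R_total = 330 + 16.10 = 346.1 Ω
I = V / R_total = 101 / 346.1 = 0.2918 A
Voltage across the parallel pair: V_p = I × R_p = 0.2918 × 16.10 = 4.699 V
R3 is across V_p, so use P = V²/R for that branch.
P_R3 = (4.699)² / 252 = 0.08761 W

0.0876 W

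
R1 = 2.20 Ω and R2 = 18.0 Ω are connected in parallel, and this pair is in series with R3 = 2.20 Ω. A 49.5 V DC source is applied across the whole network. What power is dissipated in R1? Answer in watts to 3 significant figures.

247 W

Combine R1 and R2 into their parallel equivalent first, reducing the network to two series resistors.
R_p = (2.20×18.0)/(2.20+18.0) = 1.960 Ω
R_total = R_p + 2.20 = 1.960 + 2.20 = 4.160 Ω
I = V / R_total = 49.5 / 4.160 = 11.90 A
Voltage across the parallel pair: V_p = I × R_p = 11.90 × 1.960 = 23.32 V
R1 sits across V_p; its power is V_p²/R.
P_R1 = (23.32)² / 2.20 = 247.3 W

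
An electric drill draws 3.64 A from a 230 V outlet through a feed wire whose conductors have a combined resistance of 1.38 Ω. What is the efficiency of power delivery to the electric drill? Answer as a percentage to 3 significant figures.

97.8 %

The feed wire carries the full 3.64 A.
P_line = I² R_line = (3.640)² × 1.38 = 18.28 W
P_source = V I = 230 × 3.640 = 837.2 W; P_load = 818.9 W
η = P_load / P_source = 818.9 / 837.2 = 0.9782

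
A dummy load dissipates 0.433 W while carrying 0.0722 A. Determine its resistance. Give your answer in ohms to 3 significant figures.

Rearranging the power relation for the two known quantities gives R = P / I².
R = 0.433 / (0.07220)² = 83.06 Ω

83.1 Ω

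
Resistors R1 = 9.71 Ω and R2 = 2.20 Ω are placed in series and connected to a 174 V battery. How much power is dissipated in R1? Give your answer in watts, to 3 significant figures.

2070 W

Every series element carries the same I. Get I from the total resistance, then P = I² × R1.
R_total = 9.71 + 2.20 = 11.91 Ω
I = V / R_total = 174 / 11.91 = 14.61 A
P_R1 = I² × R1 = (14.61)² × 9.71 = 2072 W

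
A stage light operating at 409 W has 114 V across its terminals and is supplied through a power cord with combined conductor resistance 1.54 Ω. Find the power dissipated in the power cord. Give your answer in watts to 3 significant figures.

Only the current and the line resistance are needed for the I²R loss.
I = P / V = 409 / 114 = 3.588 A through the power cord.
P_line = I² R_line = (3.588)² × 1.54 = 19.82 W

19.8 W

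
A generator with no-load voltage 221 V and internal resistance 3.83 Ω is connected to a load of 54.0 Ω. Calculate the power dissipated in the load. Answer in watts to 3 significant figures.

The internal resistance and the load are in series, so the same I flows through both; get I from ε/(r+R), then I²R for the load.
I = ε / (r + R) = 221 / (3.83 + 54.0) = 3.822 A
P_load = I² R = (3.822)² × 54.0 = 788.6 W

789 W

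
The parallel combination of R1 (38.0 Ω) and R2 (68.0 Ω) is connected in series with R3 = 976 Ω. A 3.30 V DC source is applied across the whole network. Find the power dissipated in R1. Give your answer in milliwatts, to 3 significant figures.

0.170 mW

Collapse the R1‖R2 pair into one equivalent R_p; then R_p and R3 form a series string.
R_p = (38.0×68.0)/(38.0+68.0) = 24.38 Ω
R_total = R_p + 976 = 24.38 + 976 = 1000 Ω
I = V / R_total = 3.30 / 1000 = 0.003299 A
Voltage across the parallel pair: V_p = I × R_p = 0.003299 × 24.38 = 0.08041 V
R1 sits across V_p; its power is V_p²/R.
P_R1 = (0.08041)² / 38.0 = 0.0001702 W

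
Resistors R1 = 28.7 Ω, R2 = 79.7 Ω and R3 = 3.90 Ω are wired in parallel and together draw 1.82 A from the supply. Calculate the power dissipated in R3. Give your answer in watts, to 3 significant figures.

9.20 W

Parallel branches share V, not I — compute V via R_eq, then use V²/R for the target branch.
1/R_eq = 1/28.7 + 1/79.7 + 1/3.90 ⇒ R_eq = 3.292 Ω
V = I_total × R_eq = 1.820 × 3.292 = 5.991 V
P_R3 = V² / R3 = (5.991)² / 3.90 = 9.202 W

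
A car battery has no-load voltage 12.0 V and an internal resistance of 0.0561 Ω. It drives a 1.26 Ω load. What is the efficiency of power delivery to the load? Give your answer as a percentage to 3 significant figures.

95.7 %

Efficiency is P_load / P_total. With a series r and R sharing the same I, P = I²R for each, so η = R/(R+r).
η = R / (R + r) = 1.26 / (1.26 + 0.0561) = 0.9574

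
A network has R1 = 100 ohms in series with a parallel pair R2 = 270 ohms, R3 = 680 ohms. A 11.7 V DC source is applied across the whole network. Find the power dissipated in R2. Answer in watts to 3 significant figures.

Replace R2 and R3 with their parallel equivalent so the circuit becomes R1 in series with R_p.
R_p = (270×680)/(270+680) = 193.3 Ω
R_total = 100 + 193.3 = 293.3 Ω
I = V / R_total = 11.7 / 293.3 = 0.03990 A
Voltage across the parallel pair: V_p = I × R_p = 0.03990 × 193.3 = 7.710 V
With V_p across R2, its power is V_p²/R2.
P_R2 = (7.710)² / 270 = 0.2202 W

0.220 W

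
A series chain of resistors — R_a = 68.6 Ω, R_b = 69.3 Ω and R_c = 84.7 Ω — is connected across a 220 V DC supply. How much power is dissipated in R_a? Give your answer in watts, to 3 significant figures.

67.0 W

In a series string the same current flows through every resistor — find that current, then P = I²R for the one we want.
R_total = 68.6 + 69.3 + 84.7 = 222.6 Ω
I = V / R_total = 220 / 222.6 = 0.9883 A
P_R_a = I² × R_a = (0.9883)² × 68.6 = 67.01 W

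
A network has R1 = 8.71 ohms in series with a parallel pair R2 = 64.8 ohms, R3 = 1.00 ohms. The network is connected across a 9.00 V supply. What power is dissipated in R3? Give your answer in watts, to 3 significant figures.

0.836 W

Replace R2 and R3 with their parallel equivalent so the circuit becomes R1 in series with R_p.
R_p = (64.8×1.00)/(64.8+1.00) = 0.9848 Ω
R_total = 8.71 + 0.9848 = 9.695 Ω
I = V / R_total = 9.00 / 9.695 = 0.9283 A
Voltage across the parallel pair: V_p = I × R_p = 0.9283 × 0.9848 = 0.9142 V
With V_p across R3, its power is V_p²/R3.
P_R3 = (0.9142)² / 1.00 = 0.8358 W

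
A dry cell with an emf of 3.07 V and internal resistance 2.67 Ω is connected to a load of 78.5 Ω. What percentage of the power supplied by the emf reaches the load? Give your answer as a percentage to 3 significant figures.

96.7 %

Both r and R carry the same current, so the power split is just the resistance split: η = R/(R+r).
η = R / (R + r) = 78.5 / (78.5 + 2.67) = 0.9671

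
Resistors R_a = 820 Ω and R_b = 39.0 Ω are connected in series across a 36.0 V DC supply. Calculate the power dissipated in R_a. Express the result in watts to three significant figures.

Series elements share the same current, so find I first, then use P = I²R.
R_total = 820 + 39.0 = 859.0 Ω
I = V / R_total = 36.0 / 859.0 = 0.04191 A
P_R_a = I² × R_a = (0.04191)² × 820 = 1.440 W

1.44 W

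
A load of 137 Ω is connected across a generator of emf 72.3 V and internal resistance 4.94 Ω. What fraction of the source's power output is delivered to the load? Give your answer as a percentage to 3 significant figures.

96.5 %

η = P_load/(P_load+P_int) = I²R/(I²R+I²r) = R/(R+r) — the I² cancels for series elements.
η = R / (R + r) = 137 / (137 + 4.94) = 0.9652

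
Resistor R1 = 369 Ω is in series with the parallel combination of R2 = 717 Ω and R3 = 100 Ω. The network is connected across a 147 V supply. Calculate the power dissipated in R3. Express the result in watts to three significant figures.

Replace R2 and R3 with their parallel equivalent so the circuit becomes R1 in series with R_p.
R_p = (717×100)/(717+100) = 87.76 Ω
R_total = 369 + 87.76 = 456.8 Ω
I = V / R_total = 147 / 456.8 = 0.3218 A
Voltage across the parallel pair: V_p = I × R_p = 0.3218 × 87.76 = 28.24 V
R3 sees V_p directly, so P = V_p² / R3.
P_R3 = (28.24)² / 100 = 7.977 W

7.98 W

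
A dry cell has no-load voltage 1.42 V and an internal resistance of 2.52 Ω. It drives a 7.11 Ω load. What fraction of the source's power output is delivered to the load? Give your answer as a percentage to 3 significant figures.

73.8 %

Both r and R carry the same current, so the power split is just the resistance split: η = R/(R+r).
η = R / (R + r) = 7.11 / (7.11 + 2.52) = 0.7383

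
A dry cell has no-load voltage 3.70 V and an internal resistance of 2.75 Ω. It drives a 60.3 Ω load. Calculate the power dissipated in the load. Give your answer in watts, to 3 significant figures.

0.208 W

Load and internal resistance form a series loop — compute the loop current, then the load power via I²R.
I = ε / (r + R) = 3.70 / (2.75 + 60.3) = 0.05868 A
P_load = I² R = (0.05868)² × 60.3 = 0.2077 W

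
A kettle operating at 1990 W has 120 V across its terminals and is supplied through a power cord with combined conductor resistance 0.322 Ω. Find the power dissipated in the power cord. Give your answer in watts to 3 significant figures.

88.6 W

The power cord is a series resistance carrying the load current; its dissipation is I²R_line.
I = P / V = 1990 / 120 = 16.58 A through the power cord.
P_line = I² R_line = (16.58)² × 0.322 = 88.55 W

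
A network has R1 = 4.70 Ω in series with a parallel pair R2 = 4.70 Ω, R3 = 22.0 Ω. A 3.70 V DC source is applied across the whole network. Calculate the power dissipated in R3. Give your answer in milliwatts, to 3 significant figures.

Reduce the parallel pair to R_p first; the network is then a simple series string.
R_p = (4.70×22.0)/(4.70+22.0) = 3.873 Ω
R_total = 4.70 + 3.873 = 8.573 Ω
I = V / R_total = 3.70 / 8.573 = 0.4316 A
Voltage across the parallel pair: V_p = I × R_p = 0.4316 × 3.873 = 1.671 V
R3 is across V_p, so use P = V²/R for that branch.
P_R3 = (1.671)² / 22.0 = 0.1270 W

127 mW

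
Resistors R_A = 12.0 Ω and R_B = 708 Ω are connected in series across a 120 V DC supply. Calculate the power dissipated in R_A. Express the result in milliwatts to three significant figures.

333 mW

The current is common to all series resistors; compute it, then apply P = I²R for the target.
R_total = 12.0 + 708 = 720.0 Ω
I = V / R_total = 120 / 720.0 = 0.1667 A
P_R_A = I² × R_A = (0.1667)² × 12.0 = 0.3333 W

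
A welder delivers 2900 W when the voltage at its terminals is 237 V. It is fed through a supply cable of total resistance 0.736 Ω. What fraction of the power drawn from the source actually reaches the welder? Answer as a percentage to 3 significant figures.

I = P / V = 2900 / 237 = 12.24 A through the supply cable.
P_line = I² R_line = (12.24)² × 0.736 = 110.2 W
P_source = P_load + P_line = 2900 + 110.2 = 3010 W
η = P_load / P_source = 2900 / 3010 = 0.9634

96.3 %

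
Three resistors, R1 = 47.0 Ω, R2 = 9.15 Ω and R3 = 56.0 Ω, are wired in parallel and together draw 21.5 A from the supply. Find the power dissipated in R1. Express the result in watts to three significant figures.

446 W

Parallel branches share V, not I — compute V via R_eq, then use V²/R for the target branch.
1/R_eq = 1/47.0 + 1/9.15 + 1/56.0 ⇒ R_eq = 6.737 Ω
V = I_total × R_eq = 21.50 × 6.737 = 144.9 V
P_R1 = V² / R1 = (144.9)² / 47.0 = 446.5 W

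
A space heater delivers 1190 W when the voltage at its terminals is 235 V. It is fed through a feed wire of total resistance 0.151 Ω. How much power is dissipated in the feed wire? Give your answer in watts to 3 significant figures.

3.87 W

Only the current and the line resistance are needed for the I²R loss.
I = P / V = 1190 / 235 = 5.064 A through the feed wire.
P_line = I² R_line = (5.064)² × 0.151 = 3.872 W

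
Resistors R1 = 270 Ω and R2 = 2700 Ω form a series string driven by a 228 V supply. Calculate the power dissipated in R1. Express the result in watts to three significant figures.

Series elements share the same current, so find I first, then use P = I²R.
R_total = 270 + 2700 = 2970 Ω
I = V / R_total = 228 / 2970 = 0.07677 A
P_R1 = I² × R1 = (0.07677)² × 270 = 1.591 W

1.59 W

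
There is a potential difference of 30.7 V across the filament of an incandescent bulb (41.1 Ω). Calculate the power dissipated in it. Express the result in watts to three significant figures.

We know the drop across the element and its resistance — P = V²/R, one step.
P = (30.7 V)² / 41.1 Ω = 22.93 W

22.9 W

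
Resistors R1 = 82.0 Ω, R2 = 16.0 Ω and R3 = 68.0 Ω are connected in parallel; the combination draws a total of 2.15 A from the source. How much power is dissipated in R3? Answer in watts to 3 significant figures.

We need the common branch voltage; get it from I_total × R_eq, then P = V²/R for the branch.
1/R_eq = 1/82.0 + 1/16.0 + 1/68.0 ⇒ R_eq = 11.19 Ω
V = I_total × R_eq = 2.150 × 11.19 = 24.05 V
P_R3 = V² / R3 = (24.05)² / 68.0 = 8.505 W

8.51 W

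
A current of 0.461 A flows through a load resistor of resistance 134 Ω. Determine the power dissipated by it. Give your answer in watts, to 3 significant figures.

28.5 W

With I and R stated, P = I²R applies in one step.
P = (0.4610 A)² × 134 Ω = 28.48 W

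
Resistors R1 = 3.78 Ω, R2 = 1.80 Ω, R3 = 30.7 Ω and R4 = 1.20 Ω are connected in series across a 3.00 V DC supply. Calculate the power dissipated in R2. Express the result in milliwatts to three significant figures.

11.5 mW

Since the resistors are in series they all carry the loop current I = V/R_total; the power in any one is I²R.
R_total = 3.78 + 1.80 + 30.7 + 1.20 = 37.48 Ω
I = V / R_total = 3.00 / 37.48 = 0.08004 A
P_R2 = I² × R2 = (0.08004)² × 1.80 = 0.01153 W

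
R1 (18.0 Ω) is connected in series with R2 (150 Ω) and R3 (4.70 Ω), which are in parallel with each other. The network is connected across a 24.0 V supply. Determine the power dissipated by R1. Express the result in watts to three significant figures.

Collapse R2‖R3 to a single equivalent, reducing the network to two series elements.
R_p = (150×4.70)/(150+4.70) = 4.557 Ω
R_total = 18.0 + 4.557 = 22.56 Ω
I = V / R_total = 24.0 / 22.56 = 1.064 A
All the current flows through R1; use P = I²R.
P_R1 = (1.064)² × 18.0 = 20.38 W

20.4 W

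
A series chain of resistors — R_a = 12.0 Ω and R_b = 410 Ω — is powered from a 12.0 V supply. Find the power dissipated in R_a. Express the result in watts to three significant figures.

Since the resistors are in series they all carry the loop current I = V/R_total; the power in any one is I²R.
R_total = 12.0 + 410 = 422.0 Ω
I = V / R_total = 12.0 / 422.0 = 0.02844 A
P_R_a = I² × R_a = (0.02844)² × 12.0 = 0.009703 W

0.00970 W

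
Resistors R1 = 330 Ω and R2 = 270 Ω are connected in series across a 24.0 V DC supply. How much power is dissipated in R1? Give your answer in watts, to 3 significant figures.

0.528 W

The current is common to all series resistors; compute it, then apply P = I²R for the target.
R_total = 330 + 270 = 600.0 Ω
I = V / R_total = 24.0 / 600.0 = 0.04000 A
P_R1 = I² × R1 = (0.04000)² × 330 = 0.5280 W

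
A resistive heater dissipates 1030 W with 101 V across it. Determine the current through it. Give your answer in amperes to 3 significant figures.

From P = V I = I²R = V²/R, with the two given quantities we get I = P / V.
I = 1030 / 101 = 10.20 A

10.2 A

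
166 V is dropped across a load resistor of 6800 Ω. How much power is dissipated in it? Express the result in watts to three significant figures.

Voltage and resistance are given, so P = V²/R is the one-step route.
P = (166 V)² / 6800 Ω = 4.052 W

4.05 W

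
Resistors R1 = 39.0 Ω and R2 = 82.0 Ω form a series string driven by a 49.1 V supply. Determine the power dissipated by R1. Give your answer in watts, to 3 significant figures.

Series elements share the same current, so find I first, then use P = I²R.
R_total = 39.0 + 82.0 = 121.0 Ω
I = V / R_total = 49.1 / 121.0 = 0.4058 A
P_R1 = I² × R1 = (0.4058)² × 39.0 = 6.422 W

6.42 W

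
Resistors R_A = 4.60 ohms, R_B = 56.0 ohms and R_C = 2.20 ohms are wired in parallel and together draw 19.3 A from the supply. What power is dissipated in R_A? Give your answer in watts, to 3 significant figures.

Only the total current is stated, so first find the parallel equivalent to get the voltage across the combination.
1/R_eq = 1/4.60 + 1/56.0 + 1/2.20 ⇒ R_eq = 1.450 Ω
V = I_total × R_eq = 19.30 × 1.450 = 27.98 V
P_R_A = V² / R_A = (27.98)² / 4.60 = 170.2 W

170 W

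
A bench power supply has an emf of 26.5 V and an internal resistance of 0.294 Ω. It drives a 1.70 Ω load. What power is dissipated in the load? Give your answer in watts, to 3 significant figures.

The internal resistance and the load are in series, so the same I flows through both; get I from ε/(r+R), then I²R for the load.
I = ε / (r + R) = 26.5 / (0.294 + 1.70) = 13.29 A
P_load = I² R = (13.29)² × 1.70 = 300.3 W

300 W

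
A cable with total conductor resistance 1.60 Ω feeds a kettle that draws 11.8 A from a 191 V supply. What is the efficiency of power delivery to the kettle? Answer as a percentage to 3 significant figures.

90.1 %

The cable carries the full 11.8 A.
P_line = I² R_line = (11.80)² × 1.60 = 222.8 W
P_source = V I = 191 × 11.80 = 2254 W; P_load = 2031 W
η = P_load / P_source = 2031 / 2254 = 0.9012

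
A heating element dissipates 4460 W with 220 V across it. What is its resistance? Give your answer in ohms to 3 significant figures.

10.9 Ω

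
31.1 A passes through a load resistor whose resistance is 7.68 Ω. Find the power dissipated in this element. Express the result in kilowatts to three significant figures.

7.43 kW

The current through and the resistance of the element are both given; use P = I²R.
P = (31.10 A)² × 7.68 Ω = 7428 W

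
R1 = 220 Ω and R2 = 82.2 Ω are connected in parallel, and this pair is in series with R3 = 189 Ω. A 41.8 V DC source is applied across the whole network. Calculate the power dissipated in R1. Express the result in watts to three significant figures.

0.459 W

First find R_p for the parallel pair, then treat R_p + R3 as a series loop.
R_p = (220×82.2)/(220+82.2) = 59.84 Ω
R_total = R_p + 189 = 59.84 + 189 = 248.8 Ω
I = V / R_total = 41.8 / 248.8 = 0.1680 A
Voltage across the parallel pair: V_p = I × R_p = 0.1680 × 59.84 = 10.05 V
Use P = V²/R for R1 with V = V_p.
P_R1 = (10.05)² / 220 = 0.4593 W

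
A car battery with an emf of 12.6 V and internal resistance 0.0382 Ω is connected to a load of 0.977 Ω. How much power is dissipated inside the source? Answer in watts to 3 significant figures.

5.88 W

The source's internal resistance is just another series element carrying I; its dissipation is I²r.
I = ε / (r + R) = 12.6 / (0.0382 + 0.977) = 12.41 A
P_int = I² r = (12.41)² × 0.0382 = 5.884 W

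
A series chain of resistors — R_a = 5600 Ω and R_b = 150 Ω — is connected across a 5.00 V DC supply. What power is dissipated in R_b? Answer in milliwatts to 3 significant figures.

In a series string the same current flows through every resistor — find that current, then P = I²R for the one we want.
R_total = 5600 + 150 = 5750 Ω
I = V / R_total = 5.00 / 5750 = 0.0008696 A
P_R_b = I² × R_b = (0.0008696)² × 150 = 0.0001134 W

0.113 mW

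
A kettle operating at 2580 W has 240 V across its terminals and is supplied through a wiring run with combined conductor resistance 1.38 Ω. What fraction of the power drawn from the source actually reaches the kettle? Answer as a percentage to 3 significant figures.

I = P / V = 2580 / 240 = 10.75 A through the wiring run.
P_line = I² R_line = (10.75)² × 1.38 = 159.5 W
P_source = P_load + P_line = 2580 + 159.5 = 2739 W
η = P_load / P_source = 2580 / 2739 = 0.9418

94.2 %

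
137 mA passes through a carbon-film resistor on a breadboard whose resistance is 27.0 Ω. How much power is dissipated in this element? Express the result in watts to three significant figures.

With I and R stated, P = I²R applies in one step.
P = (0.1370 A)² × 27.0 Ω = 0.5068 W

0.507 W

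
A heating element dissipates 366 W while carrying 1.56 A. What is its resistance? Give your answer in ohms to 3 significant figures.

150 Ω

The two known quantities fix the third via R = P / I².
R = 366 / (1.560)² = 150.4 Ω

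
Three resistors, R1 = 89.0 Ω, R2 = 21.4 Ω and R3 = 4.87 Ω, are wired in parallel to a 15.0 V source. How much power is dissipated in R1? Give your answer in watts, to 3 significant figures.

2.53 W

R1 sits directly across the source, so P = V²/R with V = 15.0 V.
P_R1 = V² / R1 = (15.0)² / 89.0 Ω = 2.528 W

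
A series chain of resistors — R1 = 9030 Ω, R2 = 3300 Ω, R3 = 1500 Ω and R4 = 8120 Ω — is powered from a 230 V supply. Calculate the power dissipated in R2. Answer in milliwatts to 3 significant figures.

362 mW

Every series element carries the same I. Get I from the total resistance, then P = I² × R2.
R_total = 9030 + 3300 + 1500 + 8120 = 21950 Ω
I = V / R_total = 230 / 21950 = 0.01048 A
P_R2 = I² × R2 = (0.01048)² × 3300 = 0.3623 W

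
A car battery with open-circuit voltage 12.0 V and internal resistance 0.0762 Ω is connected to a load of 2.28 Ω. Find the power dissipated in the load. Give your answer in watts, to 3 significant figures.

The internal resistance and the load are in series, so the same I flows through both; get I from ε/(r+R), then I²R for the load.
I = ε / (r + R) = 12.0 / (0.0762 + 2.28) = 5.093 A
P_load = I² R = (5.093)² × 2.28 = 59.14 W

59.1 W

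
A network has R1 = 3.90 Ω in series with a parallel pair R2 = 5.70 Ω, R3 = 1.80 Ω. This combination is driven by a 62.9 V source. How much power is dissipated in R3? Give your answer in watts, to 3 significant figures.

Reduce the parallel pair to R_p first; the network is then a simple series string.
R_p = (5.70×1.80)/(5.70+1.80) = 1.368 Ω
R_total = 3.90 + 1.368 = 5.268 Ω
I = V / R_total = 62.9 / 5.268 = 11.94 A
Voltage across the parallel pair: V_p = I × R_p = 11.94 × 1.368 = 16.33 V
With V_p across R3, its power is V_p²/R3.
P_R3 = (16.33)² / 1.80 = 148.2 W

148 W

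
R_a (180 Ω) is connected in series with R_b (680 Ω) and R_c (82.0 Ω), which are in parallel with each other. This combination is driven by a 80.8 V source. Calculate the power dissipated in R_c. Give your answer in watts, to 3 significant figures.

6.65 W

Replace R_b and R_c with their parallel equivalent so the circuit becomes R_a in series with R_p.
R_p = (680×82.0)/(680+82.0) = 73.18 Ω
R_total = 180 + 73.18 = 253.2 Ω
I = V / R_total = 80.8 / 253.2 = 0.3191 A
Voltage across the parallel pair: V_p = I × R_p = 0.3191 × 73.18 = 23.35 V
R_c is across V_p, so use P = V²/R for that branch.
P_R_c = (23.35)² / 82.0 = 6.651 W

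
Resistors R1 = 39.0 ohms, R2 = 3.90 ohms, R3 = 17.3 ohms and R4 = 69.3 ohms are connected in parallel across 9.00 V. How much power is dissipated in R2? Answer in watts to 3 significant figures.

20.8 W

R2 sits directly across the source, so P = V²/R with V = 9.00 V.
P_R2 = V² / R2 = (9.00)² / 3.90 Ω = 20.77 W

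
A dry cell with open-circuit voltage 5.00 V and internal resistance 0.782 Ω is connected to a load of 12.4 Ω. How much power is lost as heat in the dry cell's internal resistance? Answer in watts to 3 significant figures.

r is in series with the load, so it carries the full circuit current — the loss in it is I²r.
I = ε / (r + R) = 5.00 / (0.782 + 12.4) = 0.3793 A
P_int = I² r = (0.3793)² × 0.782 = 0.1125 W

0.113 W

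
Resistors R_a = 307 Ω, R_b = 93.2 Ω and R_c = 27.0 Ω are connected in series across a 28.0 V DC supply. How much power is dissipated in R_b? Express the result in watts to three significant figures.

The current is common to all series resistors; compute it, then apply P = I²R for the target.
R_total = 307 + 93.2 + 27.0 = 427.2 Ω
I = V / R_total = 28.0 / 427.2 = 0.06554 A
P_R_b = I² × R_b = (0.06554)² × 93.2 = 0.4004 W

0.400 W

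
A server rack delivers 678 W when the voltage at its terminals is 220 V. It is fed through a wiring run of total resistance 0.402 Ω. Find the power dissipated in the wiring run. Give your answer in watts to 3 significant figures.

3.82 W

Only the current and the line resistance are needed for the I²R loss.
I = P / V = 678 / 220 = 3.082 A through the wiring run.
P_line = I² R_line = (3.082)² × 0.402 = 3.818 W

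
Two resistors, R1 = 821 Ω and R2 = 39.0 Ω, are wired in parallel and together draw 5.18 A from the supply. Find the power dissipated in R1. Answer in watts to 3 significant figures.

45.3 W

The branches share the same voltage, but only the total current is given — find V from the equivalent resistance first.
1/R_eq = 1/821 + 1/39.0 ⇒ R_eq = 37.23 Ω
V = I_total × R_eq = 5.180 × 37.23 = 192.9 V
P_R1 = V² / R1 = (192.9)² / 821 = 45.30 W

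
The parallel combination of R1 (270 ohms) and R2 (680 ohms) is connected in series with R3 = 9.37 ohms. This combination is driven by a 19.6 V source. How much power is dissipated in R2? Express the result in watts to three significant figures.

Collapse the R1‖R2 pair into one equivalent R_p; then R_p and R3 form a series string.
R_p = (270×680)/(270+680) = 193.3 Ω
R_total = R_p + 9.37 = 193.3 + 9.37 = 202.6 Ω
I = V / R_total = 19.6 / 202.6 = 0.09673 A
Voltage across the parallel pair: V_p = I × R_p = 0.09673 × 193.3 = 18.69 V
R2 has V_p across it, so P = V_p²/R2.
P_R2 = (18.69)² / 680 = 0.5139 W

0.514 W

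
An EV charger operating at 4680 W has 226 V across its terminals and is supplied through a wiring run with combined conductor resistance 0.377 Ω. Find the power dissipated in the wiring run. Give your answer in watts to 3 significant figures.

The wiring run is a series resistance carrying the load current; its dissipation is I²R_line.
I = P / V = 4680 / 226 = 20.71 A through the wiring run.
P_line = I² R_line = (20.71)² × 0.377 = 161.7 W

162 W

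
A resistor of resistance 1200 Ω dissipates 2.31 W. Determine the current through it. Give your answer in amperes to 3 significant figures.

0.0439 A

From P = V I = I²R = V²/R, with the two given quantities we get I = √(P / R).
I = √(2.31 / 1200) = 0.04387 A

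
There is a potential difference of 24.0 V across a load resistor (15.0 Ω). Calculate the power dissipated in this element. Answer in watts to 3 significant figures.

With V across and R both known, P = V²/R gives the dissipation directly.
P = (24.0 V)² / 15.0 Ω = 38.40 W

38.4 W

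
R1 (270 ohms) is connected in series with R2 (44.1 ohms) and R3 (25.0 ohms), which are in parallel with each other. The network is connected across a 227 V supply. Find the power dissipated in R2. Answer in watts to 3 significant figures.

3.64 W

Replace R2 and R3 with their parallel equivalent so the circuit becomes R1 in series with R_p.
R_p = (44.1×25.0)/(44.1+25.0) = 15.96 Ω
R_total = 270 + 15.96 = 286.0 Ω
I = V / R_total = 227 / 286.0 = 0.7938 A
Voltage across the parallel pair: V_p = I × R_p = 0.7938 × 15.96 = 12.67 V
With V_p across R2, its power is V_p²/R2.
P_R2 = (12.67)² / 44.1 = 3.638 W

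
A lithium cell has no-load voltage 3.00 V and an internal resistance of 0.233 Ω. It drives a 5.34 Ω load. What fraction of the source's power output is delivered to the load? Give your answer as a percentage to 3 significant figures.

95.8 %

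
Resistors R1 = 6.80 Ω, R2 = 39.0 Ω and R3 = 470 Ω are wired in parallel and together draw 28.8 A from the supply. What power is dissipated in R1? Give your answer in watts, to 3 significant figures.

3990 W

Parallel branches share V, not I — compute V via R_eq, then use V²/R for the target branch.
1/R_eq = 1/6.80 + 1/39.0 + 1/470 ⇒ R_eq = 5.720 Ω
V = I_total × R_eq = 28.80 × 5.720 = 164.7 V
P_R1 = V² / R1 = (164.7)² / 6.80 = 3991 W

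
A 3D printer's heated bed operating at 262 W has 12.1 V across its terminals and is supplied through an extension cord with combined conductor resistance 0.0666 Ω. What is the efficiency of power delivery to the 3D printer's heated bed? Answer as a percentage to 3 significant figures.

89.4 %

I = P / V = 262 / 12.1 = 21.65 A through the extension cord.
P_line = I² R_line = (21.65)² × 0.0666 = 31.23 W
P_source = P_load + P_line = 262.0 + 31.23 = 293.2 W
η = P_load / P_source = 262.0 / 293.2 = 0.8935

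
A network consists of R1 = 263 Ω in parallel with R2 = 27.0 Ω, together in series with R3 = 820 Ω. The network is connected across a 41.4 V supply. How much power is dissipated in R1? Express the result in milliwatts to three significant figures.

First find R_p for the parallel pair, then treat R_p + R3 as a series loop.
R_p = (263×27.0)/(263+27.0) = 24.49 Ω
R_total = R_p + 820 = 24.49 + 820 = 844.5 Ω
I = V / R_total = 41.4 / 844.5 = 0.04902 A
Voltage across the parallel pair: V_p = I × R_p = 0.04902 × 24.49 = 1.200 V
R1 sits across V_p; its power is V_p²/R.
P_R1 = (1.200)² / 263 = 0.005479 W

5.48 mW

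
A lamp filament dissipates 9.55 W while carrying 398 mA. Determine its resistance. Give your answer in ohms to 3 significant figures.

The two known quantities fix the third via R = P / I².
R = 9.55 / (0.3980)² = 60.29 Ω

60.3 Ω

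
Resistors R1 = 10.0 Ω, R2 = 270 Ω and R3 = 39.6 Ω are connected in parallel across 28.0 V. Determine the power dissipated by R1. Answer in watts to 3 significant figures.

Parallel branches share the same voltage; P = V²/R gives the branch power in one step.
P_R1 = V² / R1 = (28.0)² / 10.0 Ω = 78.40 W

78.4 W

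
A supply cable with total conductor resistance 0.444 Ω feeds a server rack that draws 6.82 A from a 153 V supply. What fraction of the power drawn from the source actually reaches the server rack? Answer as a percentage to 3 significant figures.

The supply cable carries the full 6.82 A.
P_line = I² R_line = (6.820)² × 0.444 = 20.65 W
P_source = V I = 153 × 6.820 = 1043 W; P_load = 1023 W
η = P_load / P_source = 1023 / 1043 = 0.9802

98.0 %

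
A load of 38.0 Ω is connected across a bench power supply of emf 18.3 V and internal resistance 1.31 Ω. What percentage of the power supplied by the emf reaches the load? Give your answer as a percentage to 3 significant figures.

96.7 %

Efficiency is P_load / P_total. With a series r and R sharing the same I, P = I²R for each, so η = R/(R+r).
η = R / (R + r) = 38.0 / (38.0 + 1.31) = 0.9667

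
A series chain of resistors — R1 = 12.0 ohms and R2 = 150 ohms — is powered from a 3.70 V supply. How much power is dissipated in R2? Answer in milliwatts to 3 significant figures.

Since the resistors are in series they all carry the loop current I = V/R_total; the power in any one is I²R.
R_total = 12.0 + 150 = 162.0 Ω
I = V / R_total = 3.70 / 162.0 = 0.02284 A
P_R2 = I² × R2 = (0.02284)² × 150 = 0.07825 W

78.2 mW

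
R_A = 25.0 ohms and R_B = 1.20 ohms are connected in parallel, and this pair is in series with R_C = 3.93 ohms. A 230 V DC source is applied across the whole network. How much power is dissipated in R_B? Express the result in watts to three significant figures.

Combine R_A and R_B into their parallel equivalent first, reducing the network to two series resistors.
R_p = (25.0×1.20)/(25.0+1.20) = 1.145 Ω
R_total = R_p + 3.93 = 1.145 + 3.93 = 5.075 Ω
I = V / R_total = 230 / 5.075 = 45.32 A
Voltage across the parallel pair: V_p = I × R_p = 45.32 × 1.145 = 51.89 V
R_B sits across V_p; its power is V_p²/R.
P_R_B = (51.89)² / 1.20 = 2244 W

2240 W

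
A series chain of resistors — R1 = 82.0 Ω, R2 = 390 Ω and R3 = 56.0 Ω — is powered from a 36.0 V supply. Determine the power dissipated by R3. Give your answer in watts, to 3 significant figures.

In a series string the same current flows through every resistor — find that current, then P = I²R for the one we want.
R_total = 82.0 + 390 + 56.0 = 528.0 Ω
I = V / R_total = 36.0 / 528.0 = 0.06818 A
P_R3 = I² × R3 = (0.06818)² × 56.0 = 0.2603 W

0.260 W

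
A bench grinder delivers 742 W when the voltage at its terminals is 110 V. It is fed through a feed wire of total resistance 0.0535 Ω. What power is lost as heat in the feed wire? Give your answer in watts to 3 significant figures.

The feed wire and load are in series, so the same current flows in both; the loss is I²R_line.
I = P / V = 742 / 110 = 6.745 A through the feed wire.
P_line = I² R_line = (6.745)² × 0.0535 = 2.434 W

2.43 W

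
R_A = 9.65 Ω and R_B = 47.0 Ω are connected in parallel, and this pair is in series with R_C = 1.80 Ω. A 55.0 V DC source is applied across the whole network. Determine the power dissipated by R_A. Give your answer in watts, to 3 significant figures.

First find R_p for the parallel pair, then treat R_p + R_C as a series loop.
R_p = (9.65×47.0)/(9.65+47.0) = 8.006 Ω
R_total = R_p + 1.80 = 8.006 + 1.80 = 9.806 Ω
I = V / R_total = 55.0 / 9.806 = 5.609 A
Voltage across the parallel pair: V_p = I × R_p = 5.609 × 8.006 = 44.90 V
Use P = V²/R for R_A with V = V_p.
P_R_A = (44.90)² / 9.65 = 209.0 W

209 W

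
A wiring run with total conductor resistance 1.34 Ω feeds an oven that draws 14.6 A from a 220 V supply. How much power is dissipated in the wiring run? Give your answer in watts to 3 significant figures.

The wiring run is a series resistance carrying the load current; its dissipation is I²R_line.
The wiring run carries the full 14.6 A.
P_line = I² R_line = (14.60)² × 1.34 = 285.6 W

286 W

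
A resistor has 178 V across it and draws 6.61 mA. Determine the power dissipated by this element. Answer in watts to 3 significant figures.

V and I are known directly — P = V I, no intermediate step needed.
P = 178 V × 0.006610 A = 1.177 W

1.18 W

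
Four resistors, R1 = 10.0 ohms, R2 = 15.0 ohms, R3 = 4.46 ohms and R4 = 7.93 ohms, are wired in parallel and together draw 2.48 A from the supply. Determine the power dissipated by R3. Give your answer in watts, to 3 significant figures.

5.16 W

Only the total current is stated, so first find the parallel equivalent to get the voltage across the combination.
1/R_eq = 1/10.0 + 1/15.0 + 1/4.46 + 1/7.93 ⇒ R_eq = 1.934 Ω
V = I_total × R_eq = 2.480 × 1.934 = 4.797 V
P_R3 = V² / R3 = (4.797)² / 4.46 = 5.160 W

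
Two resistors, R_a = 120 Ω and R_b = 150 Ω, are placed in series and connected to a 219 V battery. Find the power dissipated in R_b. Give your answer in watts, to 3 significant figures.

The current is common to all series resistors; compute it, then apply P = I²R for the target.
R_total = 120 + 150 = 270.0 Ω
I = V / R_total = 219 / 270.0 = 0.8111 A
P_R_b = I² × R_b = (0.8111)² × 150 = 98.69 W

98.7 W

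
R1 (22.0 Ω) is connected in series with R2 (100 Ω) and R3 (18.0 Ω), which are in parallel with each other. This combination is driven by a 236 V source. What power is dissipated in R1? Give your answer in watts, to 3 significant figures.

Reduce the parallel pair to R_p first; the network is then a simple series string.
R_p = (100×18.0)/(100+18.0) = 15.25 Ω
R_total = 22.0 + 15.25 = 37.25 Ω
I = V / R_total = 236 / 37.25 = 6.335 A
R1 is in the main series path, so its power is I²R1.
P_R1 = (6.335)² × 22.0 = 882.9 W

883 W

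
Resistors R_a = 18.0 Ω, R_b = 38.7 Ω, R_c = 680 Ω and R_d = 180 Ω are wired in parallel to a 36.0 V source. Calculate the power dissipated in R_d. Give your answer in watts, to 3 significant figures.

7.20 W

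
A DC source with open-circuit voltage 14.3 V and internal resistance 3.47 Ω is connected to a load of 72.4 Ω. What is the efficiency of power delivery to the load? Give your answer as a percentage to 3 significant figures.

η = P_load/(P_load+P_int) = I²R/(I²R+I²r) = R/(R+r) — the I² cancels for series elements.
η = R / (R + r) = 72.4 / (72.4 + 3.47) = 0.9543

95.4 %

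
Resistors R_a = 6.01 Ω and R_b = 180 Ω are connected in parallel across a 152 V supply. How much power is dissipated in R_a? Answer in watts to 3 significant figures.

3840 W

Each parallel branch sees the full supply voltage, so P = V²/R applies directly to the target branch.
P_R_a = V² / R_a = (152)² / 6.01 Ω = 3844 W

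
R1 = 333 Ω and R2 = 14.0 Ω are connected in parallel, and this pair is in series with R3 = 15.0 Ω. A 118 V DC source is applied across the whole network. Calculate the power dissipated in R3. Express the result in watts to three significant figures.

Collapse the R1‖R2 pair into one equivalent R_p; then R_p and R3 form a series string.
R_p = (333×14.0)/(333+14.0) = 13.44 Ω
R_total = R_p + 15.0 = 13.44 + 15.0 = 28.44 Ω
I = V / R_total = 118 / 28.44 = 4.150 A
All the supply current flows through R3; use P = I²R3.
P_R3 = (4.150)² × 15.0 = 258.3 W

258 W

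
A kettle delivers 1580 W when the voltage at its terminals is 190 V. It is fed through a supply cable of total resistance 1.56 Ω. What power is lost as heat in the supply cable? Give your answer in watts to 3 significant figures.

Line loss is just I²R for the cable — we know both I and R_line directly.
I = P / V = 1580 / 190 = 8.316 A through the supply cable.
P_line = I² R_line = (8.316)² × 1.56 = 107.9 W

108 W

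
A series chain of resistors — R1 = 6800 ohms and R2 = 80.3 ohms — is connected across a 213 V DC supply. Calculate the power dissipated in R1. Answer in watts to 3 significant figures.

6.52 W

The current is common to all series resistors; compute it, then apply P = I²R for the target.
R_total = 6800 + 80.3 = 6880 Ω
I = V / R_total = 213 / 6880 = 0.03096 A
P_R1 = I² × R1 = (0.03096)² × 6800 = 6.517 W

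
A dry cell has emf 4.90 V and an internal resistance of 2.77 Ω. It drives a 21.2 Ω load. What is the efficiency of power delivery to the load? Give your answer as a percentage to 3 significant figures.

η = P_load/(P_load+P_int) = I²R/(I²R+I²r) = R/(R+r) — the I² cancels for series elements.
η = R / (R + r) = 21.2 / (21.2 + 2.77) = 0.8844

88.4 %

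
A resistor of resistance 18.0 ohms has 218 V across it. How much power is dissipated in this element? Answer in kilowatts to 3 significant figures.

2.64 kW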